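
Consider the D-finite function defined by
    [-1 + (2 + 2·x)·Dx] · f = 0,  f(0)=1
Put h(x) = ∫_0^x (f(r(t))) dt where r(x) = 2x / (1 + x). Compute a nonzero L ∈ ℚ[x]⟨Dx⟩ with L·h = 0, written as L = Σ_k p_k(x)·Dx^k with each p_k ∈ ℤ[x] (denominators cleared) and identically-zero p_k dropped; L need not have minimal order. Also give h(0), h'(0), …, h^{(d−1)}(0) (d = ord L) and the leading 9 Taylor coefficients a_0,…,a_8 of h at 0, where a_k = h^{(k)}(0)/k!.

L = -Dx + (1 + 4·x + 3·x^2)·Dx^2  (order 2).
h: a_k = 0, 1, 1/2, -1/2, 5/8, -37/40, 25/16, -327/112, 753/128, …
ICs: h(0) = 0, h′(0) = 1.

f: a_k = 1, 1/2, -1/8, 1/16, -5/128, 7/256, -21/1024, 33/2048, -429/32768, …
h₀=f(r): pull back L_f along r ⇒ L₀.
h=∫h₀ ⇒ L = L₀·Dx.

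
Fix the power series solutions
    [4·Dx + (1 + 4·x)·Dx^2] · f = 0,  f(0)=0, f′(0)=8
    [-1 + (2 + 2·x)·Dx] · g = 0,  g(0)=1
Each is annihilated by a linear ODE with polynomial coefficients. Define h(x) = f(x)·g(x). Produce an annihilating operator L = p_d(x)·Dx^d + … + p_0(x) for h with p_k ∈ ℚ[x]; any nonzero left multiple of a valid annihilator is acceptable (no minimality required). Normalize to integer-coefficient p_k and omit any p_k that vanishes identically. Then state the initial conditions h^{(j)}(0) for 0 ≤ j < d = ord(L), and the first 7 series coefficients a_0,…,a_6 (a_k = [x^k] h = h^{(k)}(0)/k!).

L = (-5 + 4·x) + (12 + 12·x)·Dx + (4 + 24·x + 36·x^2 + 16·x^3)·Dx^2  (order 2).
h: a_k = 0, 8, -12, 101/3, -625/6, 81349/240, -547691/480, …
ICs: h(0) = 0, h′(0) = 8.

f: a_k = 0, 8, -16, 128/3, -128, 2048/5, -4096/3, …
g: a_k = 1, 1/2, -1/8, 1/16, -5/128, 7/256, -21/1024, …
L₀ := L_f ⊗_s L_g (sym. prod.), ord ≤ 2.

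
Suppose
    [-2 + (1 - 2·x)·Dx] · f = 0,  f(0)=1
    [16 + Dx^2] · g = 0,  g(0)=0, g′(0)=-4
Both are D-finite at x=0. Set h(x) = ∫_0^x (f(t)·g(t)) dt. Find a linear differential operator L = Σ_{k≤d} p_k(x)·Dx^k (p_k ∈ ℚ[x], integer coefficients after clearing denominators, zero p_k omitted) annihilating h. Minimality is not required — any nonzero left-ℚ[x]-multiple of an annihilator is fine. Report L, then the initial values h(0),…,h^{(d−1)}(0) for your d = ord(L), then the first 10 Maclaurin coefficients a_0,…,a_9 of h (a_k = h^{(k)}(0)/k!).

f: a_k = 1, 2, 4, 8, 16, 32, 64, 128, 256, 512, …
g: a_k = 0, -4, 0, 32/3, 0, -128/15, 0, 1024/315, 0, -2048/2835, …
Sym-product of L_f,L_g gives L₀ (≤ ord 2).
∫: right-multiply L₀ by Dx.
L = (-16 + 32·x)·Dx + 4·Dx^2 + (-1 + 2·x)·Dx^3  (order 3).
h: a_k = 0, 0, -2, -8/3, -4/3, -32/15, -224/45, -128/15, -4576/315, -73216/2835, …
ICs: h(0) = 0, h′(0) = 0, h′′(0) = -4.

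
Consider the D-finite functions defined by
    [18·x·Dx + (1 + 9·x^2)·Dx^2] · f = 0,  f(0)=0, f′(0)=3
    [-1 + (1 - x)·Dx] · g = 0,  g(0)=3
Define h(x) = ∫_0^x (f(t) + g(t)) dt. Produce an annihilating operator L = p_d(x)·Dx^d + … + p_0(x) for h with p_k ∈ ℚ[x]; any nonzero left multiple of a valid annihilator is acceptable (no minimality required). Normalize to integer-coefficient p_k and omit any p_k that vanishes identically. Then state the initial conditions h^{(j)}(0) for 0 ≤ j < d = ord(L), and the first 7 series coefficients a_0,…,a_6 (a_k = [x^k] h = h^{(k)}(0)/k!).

f: a_k = 0, 3, 0, -9, 0, 243/5, 0, …
g: a_k = 3, 3, 3, 3, 3, 3, 3, …
Weyl lclm of L_f,L_g ⇒ L₀ (ord ≤ 3).
h=∫₀ˣh₀: take L = L₀·Dx.
L = (18 - 72·x - 486·x^2)·Dx^2 + (-12 + 18·x + 180·x^2 - 486·x^3)·Dx^3 + (1 + 8·x + 72·x^3 - 81·x^4)·Dx^4  (order 4).
h: a_k = 0, 3, 3, 1, -3/2, 3/5, 43/5, …
ICs: h(0) = 0, h′(0) = 3, h′′(0) = 6, h′′′(0) = 6.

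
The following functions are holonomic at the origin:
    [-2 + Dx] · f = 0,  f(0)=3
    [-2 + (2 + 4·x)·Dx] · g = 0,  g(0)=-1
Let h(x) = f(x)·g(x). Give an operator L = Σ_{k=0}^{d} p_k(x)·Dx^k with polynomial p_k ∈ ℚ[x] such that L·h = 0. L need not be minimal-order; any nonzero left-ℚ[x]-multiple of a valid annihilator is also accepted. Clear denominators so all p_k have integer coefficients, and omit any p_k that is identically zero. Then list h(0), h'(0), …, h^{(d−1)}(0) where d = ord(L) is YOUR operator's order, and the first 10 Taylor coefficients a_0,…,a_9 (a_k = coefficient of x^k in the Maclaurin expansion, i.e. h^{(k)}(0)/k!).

L = (-3 - 4·x) + (1 + 2·x)·Dx  (order 1).
h: a_k = -3, -9, -21/2, -17/2, -33/8, -107/40, 89/240, -1123/560, 39551/13440, -88853/17280, …
ICs: h(0) = -3.

f: a_k = 3, 6, 6, 4, 2, 4/5, 4/15, 8/105, 2/105, 4/945, …
g: a_k = -1, -1, 1/2, -1/2, 5/8, -7/8, 21/16, -33/16, 429/128, -715/128, …
f·g: L₀ = L_f ⊗_s L_g, ord ≤ 1·1.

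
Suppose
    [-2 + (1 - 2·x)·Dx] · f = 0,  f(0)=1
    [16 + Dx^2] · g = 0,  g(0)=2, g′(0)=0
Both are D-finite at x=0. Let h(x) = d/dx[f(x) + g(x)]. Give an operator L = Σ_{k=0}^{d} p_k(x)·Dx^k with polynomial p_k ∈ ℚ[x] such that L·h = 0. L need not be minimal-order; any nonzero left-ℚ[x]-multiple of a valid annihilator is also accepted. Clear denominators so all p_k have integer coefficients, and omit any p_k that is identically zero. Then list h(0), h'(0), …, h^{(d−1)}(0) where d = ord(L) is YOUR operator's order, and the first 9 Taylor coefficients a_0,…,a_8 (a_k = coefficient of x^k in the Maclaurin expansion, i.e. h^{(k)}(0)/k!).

L = (512 - 512·x + 512·x^2) + (-80 + 288·x - 384·x^2 + 256·x^3)·Dx + (32 - 32·x + 32·x^2)·Dx^2 + (-5 + 18·x - 24·x^2 + 16·x^3)·Dx^3  (order 3).
h: a_k = 2, -24, 24, 448/3, 160, 4736/15, 896, 653312/315, 4608, …
ICs: h(0) = 2, h′(0) = -24, h′′(0) = 48.

f: a_k = 1, 2, 4, 8, 16, 32, 64, 128, 256, …
g: a_k = 2, 0, -16, 0, 64/3, 0, -512/45, 0, 1024/315, …
h₀=f+g: left-lcm gives L₀, ord ≤ 3.
h₀' ⇒ L via d/dx closure of L₀.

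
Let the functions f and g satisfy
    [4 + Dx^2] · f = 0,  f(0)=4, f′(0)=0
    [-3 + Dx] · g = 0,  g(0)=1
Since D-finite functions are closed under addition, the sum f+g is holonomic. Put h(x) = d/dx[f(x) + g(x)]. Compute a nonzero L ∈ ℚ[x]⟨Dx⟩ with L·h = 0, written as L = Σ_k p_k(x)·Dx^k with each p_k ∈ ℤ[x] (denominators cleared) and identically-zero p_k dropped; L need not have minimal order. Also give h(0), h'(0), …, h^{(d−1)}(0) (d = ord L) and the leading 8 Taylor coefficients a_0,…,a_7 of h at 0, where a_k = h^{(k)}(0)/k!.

f: a_k = 4, 0, -8, 0, 8/3, 0, -16/45, 0, …
g: a_k = 1, 3, 9/2, 9/2, 27/8, 81/40, 81/80, 243/560, …
f+g: L₀ = lclm(L_f,L_g), ord ≤ 2+1.
Derive L from L₀ (diff closure).
L = 12 - 4·Dx + 3·Dx^2 - Dx^3  (order 3).
h: a_k = 3, -7, 27/2, 145/6, 81/8, 473/120, 243/80, 1517/1008, …
ICs: h(0) = 3, h′(0) = -7, h′′(0) = 27.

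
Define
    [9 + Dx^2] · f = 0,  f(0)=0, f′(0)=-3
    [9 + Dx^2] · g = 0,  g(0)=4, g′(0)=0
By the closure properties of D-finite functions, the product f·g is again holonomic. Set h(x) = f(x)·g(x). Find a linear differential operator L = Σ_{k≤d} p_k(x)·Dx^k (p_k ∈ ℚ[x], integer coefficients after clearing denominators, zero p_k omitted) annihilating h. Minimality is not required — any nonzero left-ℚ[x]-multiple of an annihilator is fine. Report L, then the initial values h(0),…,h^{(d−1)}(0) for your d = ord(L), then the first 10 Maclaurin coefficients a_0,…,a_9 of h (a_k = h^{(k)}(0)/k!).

L = 36·Dx + Dx^3  (order 3).
h: a_k = 0, -12, 0, 72, 0, -648/5, 0, 3888/35, 0, -1944/35, …
ICs: h(0) = 0, h′(0) = -12, h′′(0) = 0.

f: a_k = 0, -3, 0, 9/2, 0, -81/40, 0, 243/560, 0, -243/4480, …
g: a_k = 4, 0, -18, 0, 27/2, 0, -81/20, 0, 729/1120, 0, …
Sym-product of L_f,L_g gives L₀ (≤ ord 4).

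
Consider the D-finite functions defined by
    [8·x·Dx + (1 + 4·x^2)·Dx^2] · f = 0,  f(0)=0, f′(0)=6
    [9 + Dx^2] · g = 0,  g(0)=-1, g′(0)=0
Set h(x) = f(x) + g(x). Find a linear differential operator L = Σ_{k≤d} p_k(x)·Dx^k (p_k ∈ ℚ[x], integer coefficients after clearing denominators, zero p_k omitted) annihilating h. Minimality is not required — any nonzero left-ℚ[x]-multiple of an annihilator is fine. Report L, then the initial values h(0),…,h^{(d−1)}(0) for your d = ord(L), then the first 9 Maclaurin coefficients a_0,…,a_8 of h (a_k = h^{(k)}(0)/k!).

L = (-2808·x + 19008·x^3 + 10368·x^5)·Dx + (9 + 1548·x^2 + 7344·x^4 + 5184·x^6)·Dx^2 + (-312·x + 2112·x^3 + 1152·x^5)·Dx^3 + (1 + 172·x^2 + 816·x^4 + 576·x^6)·Dx^4  (order 4).
h: a_k = -1, 6, 9/2, -8, -27/8, 96/5, 81/80, -384/7, -729/4480, …
ICs: h(0) = -1, h′(0) = 6, h′′(0) = 9, h′′′(0) = -48.

f: a_k = 0, 6, 0, -8, 0, 96/5, 0, -384/7, 0, …
g: a_k = -1, 0, 9/2, 0, -27/8, 0, 81/80, 0, -729/4480, …
Weyl lclm of L_f,L_g ⇒ L₀ (ord ≤ 4).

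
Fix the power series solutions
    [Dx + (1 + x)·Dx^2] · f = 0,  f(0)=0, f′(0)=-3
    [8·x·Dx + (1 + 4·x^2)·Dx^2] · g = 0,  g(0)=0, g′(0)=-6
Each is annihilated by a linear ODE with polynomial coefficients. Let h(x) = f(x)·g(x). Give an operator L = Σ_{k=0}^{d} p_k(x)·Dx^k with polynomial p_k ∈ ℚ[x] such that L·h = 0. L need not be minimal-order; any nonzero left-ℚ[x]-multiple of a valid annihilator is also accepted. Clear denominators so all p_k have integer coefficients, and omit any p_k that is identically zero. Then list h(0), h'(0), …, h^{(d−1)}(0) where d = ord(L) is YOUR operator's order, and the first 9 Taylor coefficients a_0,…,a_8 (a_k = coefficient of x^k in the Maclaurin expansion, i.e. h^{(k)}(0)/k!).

f: a_k = 0, -3, 3/2, -1, 3/4, -3/5, 1/2, -3/7, 3/8, …
g: a_k = 0, -6, 0, 8, 0, -96/5, 0, 384/7, 0, …
h₀=f·g: eliminate ⇒ L₀, order ≤ 2·2.
L = (288 + 560·x + 3584·x^2 + 8640·x^3 + 7680·x^4 + 3328·x^5 + 1024·x^7)·Dx + (258 + 1840·x + 6992·x^2 + 19264·x^3 + 29440·x^4 + 23808·x^5 + 8960·x^6 + 3072·x^7 + 3584·x^8)·Dx^2 + (36 + 628·x + 2496·x^2 + 6192·x^3 + 12288·x^4 + 15936·x^5 + 12288·x^6 + 5376·x^7 + 3072·x^8 + 2048·x^9)·Dx^3 + (17 + 66·x + 241·x^2 + 608·x^3 + 1152·x^4 + 1728·x^5 + 2016·x^6 + 1536·x^7 + 768·x^8 + 512·x^9 + 256·x^10)·Dx^4  (order 4).
h: a_k = 0, 0, 18, -9, -18, 15/2, 266/5, -129/5, -738/5, …
ICs: h(0) = 0, h′(0) = 0, h′′(0) = 36, h′′′(0) = -54.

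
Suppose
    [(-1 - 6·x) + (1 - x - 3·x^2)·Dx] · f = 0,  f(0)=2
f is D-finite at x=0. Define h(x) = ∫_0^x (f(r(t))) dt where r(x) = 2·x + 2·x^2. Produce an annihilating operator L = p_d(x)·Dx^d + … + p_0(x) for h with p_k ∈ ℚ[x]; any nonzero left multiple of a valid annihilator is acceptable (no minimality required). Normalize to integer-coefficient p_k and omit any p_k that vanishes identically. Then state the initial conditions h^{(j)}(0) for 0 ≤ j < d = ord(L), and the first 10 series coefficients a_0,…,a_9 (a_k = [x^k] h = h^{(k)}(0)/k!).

f: a_k = 2, 2, 8, 14, 38, 80, 194, 434, 1016, 2318, …
L₀ from L_f via x↦r, Dx↦r'^{-1}Dx.
h=∫₀ˣh₀: take L = L₀·Dx.
L = (2 + 28·x + 72·x^2 + 48·x^3)·Dx + (-1 + 2·x + 14·x^2 + 24·x^3 + 12·x^4)·Dx^2  (order 2).
h: a_k = 0, 2, 2, 12, 44, 976/5, 888, 28976/7, 19760, 95712, …
ICs: h(0) = 0, h′(0) = 2.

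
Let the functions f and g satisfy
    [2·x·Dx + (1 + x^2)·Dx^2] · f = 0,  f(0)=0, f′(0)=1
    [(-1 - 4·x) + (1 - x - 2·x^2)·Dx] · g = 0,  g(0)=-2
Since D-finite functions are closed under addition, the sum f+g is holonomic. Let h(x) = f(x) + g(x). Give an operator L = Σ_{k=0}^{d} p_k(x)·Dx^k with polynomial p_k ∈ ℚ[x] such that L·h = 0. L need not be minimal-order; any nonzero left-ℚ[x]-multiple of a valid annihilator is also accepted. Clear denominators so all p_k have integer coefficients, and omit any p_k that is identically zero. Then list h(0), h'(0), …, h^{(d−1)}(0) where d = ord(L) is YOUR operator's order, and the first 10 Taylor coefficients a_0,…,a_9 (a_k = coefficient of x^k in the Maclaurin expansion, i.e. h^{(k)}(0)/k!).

L = (6 - 24·x - 162·x^2 - 240·x^3 - 384·x^4 - 48·x^6)·Dx + (-16 - 74·x - 88·x^2 - 226·x^3 - 212·x^4 - 304·x^5 - 12·x^6 - 48·x^7)·Dx^2 + (3 + 4·x + 8·x^2 - 28·x^3 - 27·x^4 - 36·x^5 - 40·x^6 - 4·x^7 - 8·x^8)·Dx^3  (order 3).
h: a_k = -2, -1, -6, -31/3, -22, -209/5, -86, -1191/7, -342, -6137/9, …
ICs: h(0) = -2, h′(0) = -1, h′′(0) = -12.

f: a_k = 0, 1, 0, -1/3, 0, 1/5, 0, -1/7, 0, 1/9, …
g: a_k = -2, -2, -6, -10, -22, -42, -86, -170, -342, -682, …
Sum ⇒ L₀ = lclm(L_f,L_g) in ℚ(x)⟨Dx⟩.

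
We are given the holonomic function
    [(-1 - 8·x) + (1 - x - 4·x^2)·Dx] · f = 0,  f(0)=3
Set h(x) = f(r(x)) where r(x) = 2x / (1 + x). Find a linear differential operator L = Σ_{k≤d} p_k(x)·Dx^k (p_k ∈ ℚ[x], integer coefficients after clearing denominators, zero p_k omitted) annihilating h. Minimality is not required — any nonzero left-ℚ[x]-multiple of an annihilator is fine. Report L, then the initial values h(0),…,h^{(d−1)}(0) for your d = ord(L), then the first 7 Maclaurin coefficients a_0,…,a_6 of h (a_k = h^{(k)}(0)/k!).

L = (2 + 34·x) + (-1 - x + 17·x^2 + 17·x^3)·Dx  (order 1).
h: a_k = 3, 6, 54, 102, 918, 1734, 15606, …
ICs: h(0) = 3.

f: a_k = 3, 3, 15, 27, 87, 195, 543, …
h₀=f(r): pull back L_f along r ⇒ L₀.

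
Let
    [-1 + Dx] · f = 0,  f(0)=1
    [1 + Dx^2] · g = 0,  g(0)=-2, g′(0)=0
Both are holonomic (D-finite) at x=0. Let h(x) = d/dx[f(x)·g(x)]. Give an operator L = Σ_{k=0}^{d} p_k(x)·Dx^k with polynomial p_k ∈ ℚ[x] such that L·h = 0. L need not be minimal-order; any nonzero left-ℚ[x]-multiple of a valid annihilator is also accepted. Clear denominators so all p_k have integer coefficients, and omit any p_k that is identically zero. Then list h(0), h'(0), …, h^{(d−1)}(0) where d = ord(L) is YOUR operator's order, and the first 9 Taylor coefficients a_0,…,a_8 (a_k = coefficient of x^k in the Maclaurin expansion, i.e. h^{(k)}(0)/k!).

L = 2 - 2·Dx + Dx^2  (order 2).
h: a_k = -2, 0, 2, 4/3, 1/3, 0, -1/45, -2/315, -1/1260, …
ICs: h(0) = -2, h′(0) = 0.

f: a_k = 1, 1, 1/2, 1/6, 1/24, 1/120, 1/720, 1/5040, 1/40320, …
g: a_k = -2, 0, 1, 0, -1/12, 0, 1/360, 0, -1/20160, …
Sym-product of L_f,L_g gives L₀ (≤ ord 2).
h₀' ⇒ L via d/dx closure of L₀.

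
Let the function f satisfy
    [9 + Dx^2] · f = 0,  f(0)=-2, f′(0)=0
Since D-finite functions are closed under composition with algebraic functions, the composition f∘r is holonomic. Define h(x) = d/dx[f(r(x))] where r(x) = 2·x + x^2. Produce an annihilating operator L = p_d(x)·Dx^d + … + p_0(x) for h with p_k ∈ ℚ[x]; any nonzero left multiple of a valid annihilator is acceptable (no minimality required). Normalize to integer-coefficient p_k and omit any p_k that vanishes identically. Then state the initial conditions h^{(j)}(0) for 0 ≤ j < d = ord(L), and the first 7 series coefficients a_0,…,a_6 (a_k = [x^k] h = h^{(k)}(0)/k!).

L = (39 + 144·x + 216·x^2 + 144·x^3 + 36·x^4) + (-3 - 3·x)·Dx + (1 + 2·x + x^2)·Dx^2  (order 2).
h: a_k = 0, 72, 108, -396, -1080, -972/5, 11718/5, …
ICs: h(0) = 0, h′(0) = 72.

f: a_k = -2, 0, 9, 0, -27/4, 0, 81/40, …
h₀=f(r): pull back L_f along r ⇒ L₀.
h=h₀': d/dx-closure on L₀ ⇒ L.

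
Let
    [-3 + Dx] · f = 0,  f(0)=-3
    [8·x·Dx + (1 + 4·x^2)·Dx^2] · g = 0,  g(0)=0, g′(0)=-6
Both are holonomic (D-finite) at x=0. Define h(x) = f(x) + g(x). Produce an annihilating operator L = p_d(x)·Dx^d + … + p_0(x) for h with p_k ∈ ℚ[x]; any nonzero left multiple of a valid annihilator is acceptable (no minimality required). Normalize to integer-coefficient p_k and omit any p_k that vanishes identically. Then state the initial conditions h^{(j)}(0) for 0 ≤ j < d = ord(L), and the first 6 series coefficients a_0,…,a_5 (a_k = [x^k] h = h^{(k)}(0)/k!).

f: a_k = -3, -9, -27/2, -27/2, -81/8, -243/40, …
g: a_k = 0, -6, 0, 8, 0, -96/5, …
L₀ := lclm(L_f,L_g); ord L₀ ≤ 1+2.
L = (24 - 72·x - 288·x^2 - 288·x^3)·Dx + (-17 + 24·x^2 - 144·x^4)·Dx^2 + (3 + 8·x + 24·x^2 + 32·x^3 + 48·x^4)·Dx^3  (order 3).
h: a_k = -3, -15, -27/2, -11/2, -81/8, -1011/40, …
ICs: h(0) = -3, h′(0) = -15, h′′(0) = -27.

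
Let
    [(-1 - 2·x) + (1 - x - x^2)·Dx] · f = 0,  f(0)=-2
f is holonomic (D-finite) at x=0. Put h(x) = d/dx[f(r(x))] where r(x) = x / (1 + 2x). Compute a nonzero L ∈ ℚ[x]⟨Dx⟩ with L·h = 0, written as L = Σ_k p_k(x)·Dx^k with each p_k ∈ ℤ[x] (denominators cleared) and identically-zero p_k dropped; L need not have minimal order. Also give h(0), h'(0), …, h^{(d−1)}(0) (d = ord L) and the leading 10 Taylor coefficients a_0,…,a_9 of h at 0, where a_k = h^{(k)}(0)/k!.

f: a_k = -2, -2, -4, -6, -10, -16, -26, -42, -68, -110, …
Substitute x→r, Dx→(1/r')Dx; clear ⇒ L₀.
h=h₀': d/dx-closure on L₀ ⇒ L.
L = (-6·x - 18·x^2 - 16·x^3) + (-1 - 9·x - 27·x^2 - 30·x^3 - 8·x^4)·Dx  (order 1).
h: a_k = -2, 0, 6, -24, 80, -252, 770, -2304, 6786, -19740, …
ICs: h(0) = -2.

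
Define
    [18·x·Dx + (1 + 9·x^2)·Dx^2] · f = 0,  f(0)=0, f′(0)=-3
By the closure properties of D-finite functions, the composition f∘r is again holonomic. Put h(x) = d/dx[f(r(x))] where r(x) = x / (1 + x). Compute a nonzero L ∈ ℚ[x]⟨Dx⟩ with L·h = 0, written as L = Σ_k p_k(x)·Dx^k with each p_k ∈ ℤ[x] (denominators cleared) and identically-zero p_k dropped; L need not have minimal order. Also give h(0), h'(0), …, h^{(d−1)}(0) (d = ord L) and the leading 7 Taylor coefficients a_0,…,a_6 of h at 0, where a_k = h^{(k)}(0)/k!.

L = (2 + 20·x) + (1 + 2·x + 10·x^2)·Dx  (order 1).
h: a_k = -3, 6, 18, -96, 12, 936, -1992, …
ICs: h(0) = -3.

f: a_k = 0, -3, 0, 9, 0, -243/5, 0, …
h₀=f(r): pull back L_f along r ⇒ L₀.
h₀' ⇒ L via d/dx closure of L₀.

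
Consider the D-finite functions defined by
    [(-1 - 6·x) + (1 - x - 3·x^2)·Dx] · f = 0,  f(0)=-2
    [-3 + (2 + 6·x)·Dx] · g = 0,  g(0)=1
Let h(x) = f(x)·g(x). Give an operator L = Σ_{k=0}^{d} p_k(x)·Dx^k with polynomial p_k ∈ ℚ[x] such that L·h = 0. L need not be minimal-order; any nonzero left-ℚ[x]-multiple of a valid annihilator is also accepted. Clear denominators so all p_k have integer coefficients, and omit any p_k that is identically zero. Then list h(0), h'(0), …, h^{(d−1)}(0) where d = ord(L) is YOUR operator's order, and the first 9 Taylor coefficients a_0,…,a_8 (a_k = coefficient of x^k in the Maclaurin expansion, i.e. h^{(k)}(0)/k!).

L = (5 + 15·x + 27·x^2) + (-2 - 4·x + 12·x^2 + 18·x^3)·Dx  (order 1).
h: a_k = -2, -5, -35/4, -217/8, -3011/64, -18139/128, -129511/512, -766529/1024, -21882851/16384, …
ICs: h(0) = -2.

f: a_k = -2, -2, -8, -14, -38, -80, -194, -434, -1016, …
g: a_k = 1, 3/2, -9/8, 27/16, -405/128, 1701/256, -15309/1024, 72171/2048, -2814669/32768, …
L₀ := L_f ⊗_s L_g (sym. prod.), ord ≤ 1.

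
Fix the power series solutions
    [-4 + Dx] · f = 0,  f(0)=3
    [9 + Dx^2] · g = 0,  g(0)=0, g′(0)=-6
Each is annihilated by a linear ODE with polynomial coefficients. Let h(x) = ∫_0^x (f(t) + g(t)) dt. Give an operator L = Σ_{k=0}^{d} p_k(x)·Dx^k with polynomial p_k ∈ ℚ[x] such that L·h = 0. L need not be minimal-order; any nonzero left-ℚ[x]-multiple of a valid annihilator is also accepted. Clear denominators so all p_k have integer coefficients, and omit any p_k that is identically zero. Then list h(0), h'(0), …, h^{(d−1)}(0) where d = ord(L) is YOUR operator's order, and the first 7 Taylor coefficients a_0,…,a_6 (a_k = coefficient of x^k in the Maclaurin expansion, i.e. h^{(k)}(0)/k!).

L = -36·Dx + 9·Dx^2 - 4·Dx^3 + Dx^4  (order 4).
h: a_k = 0, 3, 3, 8, 41/4, 32/5, 431/120, …
ICs: h(0) = 0, h′(0) = 3, h′′(0) = 6, h′′′(0) = 48.

f: a_k = 3, 12, 24, 32, 32, 128/5, 256/15, …
g: a_k = 0, -6, 0, 9, 0, -81/20, 0, …
Weyl lclm of L_f,L_g ⇒ L₀ (ord ≤ 3).
Integrate: L := L₀·Dx.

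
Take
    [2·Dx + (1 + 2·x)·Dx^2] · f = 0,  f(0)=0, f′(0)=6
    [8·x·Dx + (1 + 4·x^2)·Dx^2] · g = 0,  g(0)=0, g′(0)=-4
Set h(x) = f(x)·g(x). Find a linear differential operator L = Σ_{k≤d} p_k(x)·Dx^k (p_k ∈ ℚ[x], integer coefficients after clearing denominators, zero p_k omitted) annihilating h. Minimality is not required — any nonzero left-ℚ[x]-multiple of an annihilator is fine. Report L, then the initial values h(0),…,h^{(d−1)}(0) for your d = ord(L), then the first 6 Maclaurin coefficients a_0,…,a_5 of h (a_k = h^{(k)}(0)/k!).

L = (192 + 704·x + 2560·x^2 + 9984·x^3 + 15360·x^4 + 13312·x^5 + 4096·x^7)·Dx + (72 + 992·x + 4928·x^2 + 15488·x^3 + 34816·x^4 + 47616·x^5 + 35840·x^6 + 6144·x^7 + 14336·x^8)·Dx^2 + (24 + 256·x + 1536·x^2 + 4992·x^3 + 11520·x^4 + 19968·x^5 + 24576·x^6 + 18432·x^7 + 6144·x^8 + 8192·x^9)·Dx^3 + (5 + 36·x + 148·x^2 + 448·x^3 + 1056·x^4 + 1920·x^5 + 2688·x^6 + 3072·x^7 + 2304·x^8 + 1024·x^9 + 1024·x^10)·Dx^4  (order 4).
h: a_k = 0, 0, -24, 24, 0, 16, …
ICs: h(0) = 0, h′(0) = 0, h′′(0) = -48, h′′′(0) = 144.

f: a_k = 0, 6, -6, 8, -12, 96/5, …
g: a_k = 0, -4, 0, 16/3, 0, -64/5, …
Sym-product of L_f,L_g gives L₀ (≤ ord 4).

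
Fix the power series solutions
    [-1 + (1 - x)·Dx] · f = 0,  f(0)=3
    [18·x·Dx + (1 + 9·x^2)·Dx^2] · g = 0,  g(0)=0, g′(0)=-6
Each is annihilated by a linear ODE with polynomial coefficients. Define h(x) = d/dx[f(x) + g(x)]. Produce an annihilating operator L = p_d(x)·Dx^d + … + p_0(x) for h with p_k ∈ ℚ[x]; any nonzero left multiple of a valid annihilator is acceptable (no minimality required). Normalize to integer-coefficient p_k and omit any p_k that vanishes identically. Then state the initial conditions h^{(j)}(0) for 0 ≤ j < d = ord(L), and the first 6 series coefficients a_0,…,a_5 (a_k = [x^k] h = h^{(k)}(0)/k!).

L = (-18 + 72·x + 486·x^2) + (12 - 18·x - 180·x^2 + 486·x^3)·Dx + (-1 - 8·x - 72·x^3 + 81·x^4)·Dx^2  (order 2).
h: a_k = -3, 6, 63, 12, -471, 18, …
ICs: h(0) = -3, h′(0) = 6.

f: a_k = 3, 3, 3, 3, 3, 3, …
g: a_k = 0, -6, 0, 18, 0, -486/5, …
Weyl lclm of L_f,L_g ⇒ L₀ (ord ≤ 3).
Derive L from L₀ (diff closure).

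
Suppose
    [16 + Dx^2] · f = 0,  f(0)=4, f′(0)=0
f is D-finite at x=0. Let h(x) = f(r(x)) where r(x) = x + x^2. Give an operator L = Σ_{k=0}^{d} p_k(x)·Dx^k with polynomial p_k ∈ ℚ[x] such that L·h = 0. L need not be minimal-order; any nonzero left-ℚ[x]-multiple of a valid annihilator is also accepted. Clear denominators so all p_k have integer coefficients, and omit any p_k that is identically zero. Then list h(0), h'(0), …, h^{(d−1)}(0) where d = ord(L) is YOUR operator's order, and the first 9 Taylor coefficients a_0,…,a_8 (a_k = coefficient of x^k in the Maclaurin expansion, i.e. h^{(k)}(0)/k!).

L = (16 + 96·x + 192·x^2 + 128·x^3) - 2·Dx + (1 + 2·x)·Dx^2  (order 2).
h: a_k = 4, 0, -32, -64, 32/3, 512/3, 10496/45, 512/15, -92032/315, …
ICs: h(0) = 4, h′(0) = 0.

f: a_k = 4, 0, -32, 0, 128/3, 0, -1024/45, 0, 2048/315, …
h₀=f(r): pull back L_f along r ⇒ L₀.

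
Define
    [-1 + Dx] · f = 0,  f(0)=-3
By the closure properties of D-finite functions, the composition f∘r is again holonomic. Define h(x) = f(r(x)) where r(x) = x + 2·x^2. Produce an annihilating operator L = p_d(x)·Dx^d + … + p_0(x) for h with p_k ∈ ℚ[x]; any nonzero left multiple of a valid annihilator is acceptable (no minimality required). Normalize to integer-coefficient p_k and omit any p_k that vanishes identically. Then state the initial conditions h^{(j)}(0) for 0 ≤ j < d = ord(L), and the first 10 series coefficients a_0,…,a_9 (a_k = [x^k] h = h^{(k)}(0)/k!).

f: a_k = -3, -3, -3/2, -1/2, -1/8, -1/40, -1/240, -1/1680, -1/13440, -1/120960, …
Change of var in L_f (x↦r) gives L₀.
L = (-1 - 4·x) + Dx  (order 1).
h: a_k = -3, -3, -15/2, -13/2, -73/8, -281/40, -1741/240, -1697/336, -57233/13440, -328753/120960, …
ICs: h(0) = -3.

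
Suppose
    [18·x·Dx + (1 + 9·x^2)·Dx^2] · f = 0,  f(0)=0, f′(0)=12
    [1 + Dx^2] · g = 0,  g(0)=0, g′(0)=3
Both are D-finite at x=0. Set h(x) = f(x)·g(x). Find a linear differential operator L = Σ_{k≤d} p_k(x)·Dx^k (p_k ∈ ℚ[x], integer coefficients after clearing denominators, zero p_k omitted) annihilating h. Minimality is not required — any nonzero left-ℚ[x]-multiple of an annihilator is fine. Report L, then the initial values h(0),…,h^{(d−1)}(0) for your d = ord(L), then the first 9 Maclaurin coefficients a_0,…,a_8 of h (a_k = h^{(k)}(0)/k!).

f: a_k = 0, 12, 0, -36, 0, 972/5, 0, -8748/7, 0, …
g: a_k = 0, 3, 0, -1/2, 0, 1/40, 0, -1/1680, 0, …
Product ⇒ symmetric product L₀, ord ≤ 4.
L = (370 + 9594·x^2 + 4131·x^4 + 2916·x^6 + 6561·x^8) + (684·x + 6804·x^3 + 8748·x^5 + 26244·x^7)·Dx + (380 + 9792·x^2 + 5346·x^4 + 5832·x^6 + 13122·x^8)·Dx^2 + (684·x + 6804·x^3 + 8748·x^5 + 26244·x^7)·Dx^3 + (10 + 198·x^2 + 1215·x^4 + 2916·x^6 + 6561·x^8)·Dx^4  (order 4).
h: a_k = 0, 0, 36, 0, -114, 0, 1203/2, 0, -15389/4, …
ICs: h(0) = 0, h′(0) = 0, h′′(0) = 72, h′′′(0) = 0.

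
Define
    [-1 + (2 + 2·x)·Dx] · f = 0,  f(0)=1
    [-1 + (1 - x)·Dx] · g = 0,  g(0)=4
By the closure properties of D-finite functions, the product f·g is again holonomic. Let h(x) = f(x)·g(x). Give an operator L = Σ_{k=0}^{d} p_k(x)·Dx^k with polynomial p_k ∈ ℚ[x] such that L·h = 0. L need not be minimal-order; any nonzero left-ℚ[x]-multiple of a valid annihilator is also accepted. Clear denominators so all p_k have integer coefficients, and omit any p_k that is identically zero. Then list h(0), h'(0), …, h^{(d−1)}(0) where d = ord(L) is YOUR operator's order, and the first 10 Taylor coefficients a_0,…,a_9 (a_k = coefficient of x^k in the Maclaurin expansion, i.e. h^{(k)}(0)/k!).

L = (3 + x) + (-2 + 2·x^2)·Dx  (order 1).
h: a_k = 4, 6, 11/2, 23/4, 179/32, 365/64, 1439/256, 2911/512, 46147/8192, 93009/16384, …
ICs: h(0) = 4.

f: a_k = 1, 1/2, -1/8, 1/16, -5/128, 7/256, -21/1024, 33/2048, -429/32768, 715/65536, …
g: a_k = 4, 4, 4, 4, 4, 4, 4, 4, 4, 4, …
Sym-product of L_f,L_g gives L₀ (≤ ord 1).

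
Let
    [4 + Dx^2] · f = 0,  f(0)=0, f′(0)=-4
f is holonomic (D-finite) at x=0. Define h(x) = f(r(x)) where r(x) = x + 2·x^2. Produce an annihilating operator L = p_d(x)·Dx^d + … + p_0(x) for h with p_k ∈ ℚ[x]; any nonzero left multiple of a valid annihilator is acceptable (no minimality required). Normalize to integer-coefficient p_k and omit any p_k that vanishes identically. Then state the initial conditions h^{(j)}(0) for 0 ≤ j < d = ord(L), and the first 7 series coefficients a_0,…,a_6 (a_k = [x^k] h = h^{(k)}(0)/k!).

f: a_k = 0, -4, 0, 8/3, 0, -8/15, 0, …
h₀=f(r): pull back L_f along r ⇒ L₀.
L = (4 + 48·x + 192·x^2 + 256·x^3) - 4·Dx + (1 + 4·x)·Dx^2  (order 2).
h: a_k = 0, -4, -8, 8/3, 16, 472/15, 16, …
ICs: h(0) = 0, h′(0) = -4.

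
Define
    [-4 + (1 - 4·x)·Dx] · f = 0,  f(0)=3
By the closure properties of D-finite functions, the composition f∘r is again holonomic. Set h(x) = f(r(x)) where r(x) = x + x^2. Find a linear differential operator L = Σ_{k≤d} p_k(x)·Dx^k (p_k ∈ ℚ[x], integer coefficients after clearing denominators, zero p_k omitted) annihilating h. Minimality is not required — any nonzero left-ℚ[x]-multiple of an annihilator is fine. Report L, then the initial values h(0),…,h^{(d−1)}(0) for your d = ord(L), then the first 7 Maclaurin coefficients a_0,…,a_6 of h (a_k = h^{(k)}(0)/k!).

f: a_k = 3, 12, 48, 192, 768, 3072, 12288, …
Change of var in L_f (x↦r) gives L₀.
L = (4 + 8·x) + (-1 + 4·x + 4·x^2)·Dx  (order 1).
h: a_k = 3, 12, 60, 288, 1392, 6720, 32448, …
ICs: h(0) = 3.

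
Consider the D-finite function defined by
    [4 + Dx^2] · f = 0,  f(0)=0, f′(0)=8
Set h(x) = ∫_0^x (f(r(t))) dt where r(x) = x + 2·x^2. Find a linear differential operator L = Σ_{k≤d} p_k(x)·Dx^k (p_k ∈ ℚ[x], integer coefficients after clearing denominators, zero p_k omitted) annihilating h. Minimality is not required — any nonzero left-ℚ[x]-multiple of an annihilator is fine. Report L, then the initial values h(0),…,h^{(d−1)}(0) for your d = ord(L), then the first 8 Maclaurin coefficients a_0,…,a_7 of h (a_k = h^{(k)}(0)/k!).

f: a_k = 0, 8, 0, -16/3, 0, 16/15, 0, -32/315, …
f∘r: x↦r, Dx↦Dx/r' in L_f ⇒ L₀.
∫: right-multiply L₀ by Dx.
L = (4 + 48·x + 192·x^2 + 256·x^3)·Dx - 4·Dx^2 + (1 + 4·x)·Dx^3  (order 3).
h: a_k = 0, 0, 4, 16/3, -4/3, -32/5, -472/45, -32/7, …
ICs: h(0) = 0, h′(0) = 0, h′′(0) = 8.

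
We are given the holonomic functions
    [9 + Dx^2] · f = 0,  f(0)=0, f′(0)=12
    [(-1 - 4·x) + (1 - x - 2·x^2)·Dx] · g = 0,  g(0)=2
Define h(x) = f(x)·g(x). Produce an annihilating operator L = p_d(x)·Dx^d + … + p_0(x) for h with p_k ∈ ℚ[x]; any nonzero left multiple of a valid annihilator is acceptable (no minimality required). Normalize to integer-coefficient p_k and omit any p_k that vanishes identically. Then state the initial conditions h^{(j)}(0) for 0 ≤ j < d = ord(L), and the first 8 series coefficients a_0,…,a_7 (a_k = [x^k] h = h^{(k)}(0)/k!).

L = (-5 + 9·x + 18·x^2) + (2 + 8·x)·Dx + (-1 + x + 2·x^2)·Dx^2  (order 2).
h: a_k = 0, 24, 24, 36, 84, 861/5, 1701/5, 47679/70, …
ICs: h(0) = 0, h′(0) = 24.

f: a_k = 0, 12, 0, -18, 0, 81/10, 0, -243/140, …
g: a_k = 2, 2, 6, 10, 22, 42, 86, 170, …
Product ⇒ symmetric product L₀, ord ≤ 2.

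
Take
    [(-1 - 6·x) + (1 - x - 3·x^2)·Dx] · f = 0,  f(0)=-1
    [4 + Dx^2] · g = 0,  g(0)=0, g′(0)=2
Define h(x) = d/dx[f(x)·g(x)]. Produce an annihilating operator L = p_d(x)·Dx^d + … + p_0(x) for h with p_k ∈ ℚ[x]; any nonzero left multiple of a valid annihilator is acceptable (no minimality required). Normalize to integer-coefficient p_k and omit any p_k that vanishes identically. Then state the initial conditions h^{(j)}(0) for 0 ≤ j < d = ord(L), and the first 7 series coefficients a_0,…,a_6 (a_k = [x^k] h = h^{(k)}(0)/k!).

L = (10 - 16·x - 40·x^2 + 48·x^3 + 72·x^4) + (5 + 34·x + 36·x^2 + 72·x^3)·Dx + (-1 - x - x^2 + 12·x^3 + 18·x^4)·Dx^2  (order 2).
h: a_k = -2, -4, -20, -152/3, -494/3, -2128/5, -53458/45, …
ICs: h(0) = -2, h′(0) = -4.

f: a_k = -1, -1, -4, -7, -19, -40, -97, …
g: a_k = 0, 2, 0, -4/3, 0, 4/15, 0, …
h₀=f·g: eliminate ⇒ L₀, order ≤ 1·2.
h₀' ⇒ L via d/dx closure of L₀.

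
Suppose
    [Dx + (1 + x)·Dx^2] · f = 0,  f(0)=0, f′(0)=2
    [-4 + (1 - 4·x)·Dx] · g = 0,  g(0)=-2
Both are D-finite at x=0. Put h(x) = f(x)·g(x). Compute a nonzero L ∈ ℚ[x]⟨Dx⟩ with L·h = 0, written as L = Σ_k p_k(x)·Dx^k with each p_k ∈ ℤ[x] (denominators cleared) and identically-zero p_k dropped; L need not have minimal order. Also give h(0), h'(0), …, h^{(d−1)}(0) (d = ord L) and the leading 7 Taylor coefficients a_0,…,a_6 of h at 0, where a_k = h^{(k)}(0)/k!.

L = 4 + (7 + 12·x)·Dx + (-1 + 3·x + 4·x^2)·Dx^2  (order 2).
h: a_k = 0, -4, -14, -172/3, -685/3, -13712/15, -54838/15, …
ICs: h(0) = 0, h′(0) = -4.

f: a_k = 0, 2, -1, 2/3, -1/2, 2/5, -1/3, …
g: a_k = -2, -8, -32, -128, -512, -2048, -8192, …
L₀ := L_f ⊗_s L_g (sym. prod.), ord ≤ 2.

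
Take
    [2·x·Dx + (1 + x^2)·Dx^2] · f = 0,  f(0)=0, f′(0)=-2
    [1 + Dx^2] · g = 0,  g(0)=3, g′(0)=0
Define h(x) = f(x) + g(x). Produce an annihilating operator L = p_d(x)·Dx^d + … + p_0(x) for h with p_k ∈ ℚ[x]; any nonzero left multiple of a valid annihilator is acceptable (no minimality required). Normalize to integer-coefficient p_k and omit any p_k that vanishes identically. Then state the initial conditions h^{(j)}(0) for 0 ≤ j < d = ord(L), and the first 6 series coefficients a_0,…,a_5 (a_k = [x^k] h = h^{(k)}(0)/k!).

L = (-22·x + 28·x^3 + 2·x^5)·Dx + (-1 + 7·x^2 + 9·x^4 + x^6)·Dx^2 + (-22·x + 28·x^3 + 2·x^5)·Dx^3 + (-1 + 7·x^2 + 9·x^4 + x^6)·Dx^4  (order 4).
h: a_k = 3, -2, -3/2, 2/3, 1/8, -2/5, …
ICs: h(0) = 3, h′(0) = -2, h′′(0) = -3, h′′′(0) = 4.

f: a_k = 0, -2, 0, 2/3, 0, -2/5, …
g: a_k = 3, 0, -3/2, 0, 1/8, 0, …
L₀ := lclm(L_f,L_g); ord L₀ ≤ 2+2.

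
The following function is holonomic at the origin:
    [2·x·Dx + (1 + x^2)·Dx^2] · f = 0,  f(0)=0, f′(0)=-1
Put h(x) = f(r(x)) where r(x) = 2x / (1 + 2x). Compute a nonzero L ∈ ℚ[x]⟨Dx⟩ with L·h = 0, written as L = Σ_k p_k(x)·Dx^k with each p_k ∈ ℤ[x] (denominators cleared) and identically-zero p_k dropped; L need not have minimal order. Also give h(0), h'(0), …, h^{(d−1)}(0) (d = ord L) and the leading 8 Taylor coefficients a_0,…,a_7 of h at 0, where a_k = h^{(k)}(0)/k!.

f: a_k = 0, -1, 0, 1/3, 0, -1/5, 0, 1/7, …
Change of var in L_f (x↦r) gives L₀.
L = (4 + 16·x)·Dx + (1 + 4·x + 8·x^2)·Dx^2  (order 2).
h: a_k = 0, -2, 4, -16/3, 0, 128/5, -256/3, 1024/7, …
ICs: h(0) = 0, h′(0) = -2.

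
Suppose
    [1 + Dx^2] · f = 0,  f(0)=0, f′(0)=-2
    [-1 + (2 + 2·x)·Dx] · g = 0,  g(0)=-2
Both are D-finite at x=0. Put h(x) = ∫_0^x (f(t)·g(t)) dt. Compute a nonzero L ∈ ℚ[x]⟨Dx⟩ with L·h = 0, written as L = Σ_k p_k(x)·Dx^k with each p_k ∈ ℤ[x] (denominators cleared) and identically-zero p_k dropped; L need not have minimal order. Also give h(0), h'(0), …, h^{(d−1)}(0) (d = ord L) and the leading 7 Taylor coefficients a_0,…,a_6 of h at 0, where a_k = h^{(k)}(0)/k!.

L = (7 + 8·x + 4·x^2)·Dx + (-4 - 4·x)·Dx^2 + (4 + 8·x + 4·x^2)·Dx^3  (order 3).
h: a_k = 0, 0, 2, 2/3, -7/24, -1/60, -19/2880, …
ICs: h(0) = 0, h′(0) = 0, h′′(0) = 4.

f: a_k = 0, -2, 0, 1/3, 0, -1/60, 0, …
g: a_k = -2, -1, 1/4, -1/8, 5/64, -7/128, 21/512, …
f·g: L₀ = L_f ⊗_s L_g, ord ≤ 2·1.
Integrate: L := L₀·Dx.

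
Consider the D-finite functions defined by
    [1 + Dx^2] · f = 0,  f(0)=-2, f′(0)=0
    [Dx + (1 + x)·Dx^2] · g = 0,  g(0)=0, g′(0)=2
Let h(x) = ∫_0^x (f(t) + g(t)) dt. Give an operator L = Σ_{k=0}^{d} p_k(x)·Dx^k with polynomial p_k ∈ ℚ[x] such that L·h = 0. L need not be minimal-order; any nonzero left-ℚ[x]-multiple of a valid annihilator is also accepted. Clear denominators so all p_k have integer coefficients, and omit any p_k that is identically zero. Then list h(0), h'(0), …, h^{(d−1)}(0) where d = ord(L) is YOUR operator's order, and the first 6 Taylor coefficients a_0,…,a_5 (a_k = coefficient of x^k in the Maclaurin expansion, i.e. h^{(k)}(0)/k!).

f: a_k = -2, 0, 1, 0, -1/12, 0, …
g: a_k = 0, 2, -1, 2/3, -1/2, 2/5, …
Weyl lclm of L_f,L_g ⇒ L₀ (ord ≤ 4).
h=∫h₀ ⇒ L = L₀·Dx.
L = (7 + 2·x + x^2)·Dx^2 + (3 + 5·x + 3·x^2 + x^3)·Dx^3 + (7 + 2·x + x^2)·Dx^4 + (3 + 5·x + 3·x^2 + x^3)·Dx^5  (order 5).
h: a_k = 0, -2, 1, 0, 1/6, -7/60, …
ICs: h(0) = 0, h′(0) = -2, h′′(0) = 2, h′′′(0) = 0, h′′′′(0) = 4.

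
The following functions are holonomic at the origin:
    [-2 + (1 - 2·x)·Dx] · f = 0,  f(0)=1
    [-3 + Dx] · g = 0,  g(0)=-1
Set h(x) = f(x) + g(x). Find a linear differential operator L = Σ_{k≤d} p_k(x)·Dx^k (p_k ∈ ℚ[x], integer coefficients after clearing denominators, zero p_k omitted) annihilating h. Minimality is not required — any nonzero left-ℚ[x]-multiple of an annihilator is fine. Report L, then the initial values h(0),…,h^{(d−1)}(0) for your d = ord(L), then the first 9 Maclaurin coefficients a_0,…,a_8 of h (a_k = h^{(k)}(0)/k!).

L = (-6 - 36·x) + (-1 + 36·x - 36·x^2)·Dx + (1 - 8·x + 12·x^2)·Dx^2  (order 2).
h: a_k = 0, -1, -1/2, 7/2, 101/8, 1199/40, 5039/80, 71437/560, 1146151/4480, …
ICs: h(0) = 0, h′(0) = -1.

f: a_k = 1, 2, 4, 8, 16, 32, 64, 128, 256, …
g: a_k = -1, -3, -9/2, -9/2, -27/8, -81/40, -81/80, -243/560, -729/4480, …
Weyl lclm of L_f,L_g ⇒ L₀ (ord ≤ 2).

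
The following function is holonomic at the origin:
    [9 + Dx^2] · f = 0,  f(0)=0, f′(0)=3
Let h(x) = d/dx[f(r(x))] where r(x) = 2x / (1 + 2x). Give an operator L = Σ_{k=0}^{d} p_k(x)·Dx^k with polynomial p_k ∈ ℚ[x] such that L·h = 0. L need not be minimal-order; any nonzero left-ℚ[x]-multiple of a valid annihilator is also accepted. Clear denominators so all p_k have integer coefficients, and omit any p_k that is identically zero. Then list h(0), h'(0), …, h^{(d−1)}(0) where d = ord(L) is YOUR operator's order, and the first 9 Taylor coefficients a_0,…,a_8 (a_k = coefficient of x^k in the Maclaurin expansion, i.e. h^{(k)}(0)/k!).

L = (60 + 96·x + 96·x^2) + (12 + 72·x + 144·x^2 + 96·x^3)·Dx + (1 + 8·x + 24·x^2 + 32·x^3 + 16·x^4)·Dx^2  (order 2).
h: a_k = 6, -24, -36, 672, -3516, 12240, -154824/5, 242304/5, 1073196/35, …
ICs: h(0) = 6, h′(0) = -24.

f: a_k = 0, 3, 0, -9/2, 0, 81/40, 0, -243/560, 0, …
L₀ from L_f via x↦r, Dx↦r'^{-1}Dx.
Derive L from L₀ (diff closure).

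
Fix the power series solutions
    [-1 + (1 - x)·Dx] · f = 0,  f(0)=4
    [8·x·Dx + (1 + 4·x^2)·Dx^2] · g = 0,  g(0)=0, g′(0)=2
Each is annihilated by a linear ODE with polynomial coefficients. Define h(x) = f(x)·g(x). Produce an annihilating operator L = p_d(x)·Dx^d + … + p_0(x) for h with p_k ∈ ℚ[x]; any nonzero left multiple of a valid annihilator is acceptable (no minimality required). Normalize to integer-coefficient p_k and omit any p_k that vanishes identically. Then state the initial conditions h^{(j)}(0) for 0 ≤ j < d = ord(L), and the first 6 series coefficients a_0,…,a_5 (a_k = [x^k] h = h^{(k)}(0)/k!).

L = 8·x + (2 - 8·x + 16·x^2)·Dx + (-1 + x - 4·x^2 + 4·x^3)·Dx^2  (order 2).
h: a_k = 0, 8, 8, -8/3, -8/3, 344/15, …
ICs: h(0) = 0, h′(0) = 8.

f: a_k = 4, 4, 4, 4, 4, 4, …
g: a_k = 0, 2, 0, -8/3, 0, 32/5, …
h₀=f·g: eliminate ⇒ L₀, order ≤ 1·2.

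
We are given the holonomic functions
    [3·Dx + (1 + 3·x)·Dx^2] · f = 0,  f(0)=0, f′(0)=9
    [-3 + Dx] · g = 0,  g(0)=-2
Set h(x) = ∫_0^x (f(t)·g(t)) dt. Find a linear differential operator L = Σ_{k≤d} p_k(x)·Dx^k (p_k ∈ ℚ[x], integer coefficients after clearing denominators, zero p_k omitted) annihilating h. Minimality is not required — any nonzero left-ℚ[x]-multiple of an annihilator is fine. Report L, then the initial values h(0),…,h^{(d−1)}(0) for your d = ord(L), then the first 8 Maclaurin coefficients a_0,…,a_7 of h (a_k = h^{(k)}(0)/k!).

f: a_k = 0, 9, -27/2, 27, -243/4, 729/5, -729/2, 6561/7, …
g: a_k = -2, -6, -9, -9, -27/4, -81/20, -81/40, -243/280, …
L₀ := L_f ⊗_s L_g (sym. prod.), ord ≤ 2.
Integrate: L := L₀·Dx.
L = 27·x·Dx + (-3 - 18·x)·Dx^2 + (1 + 3·x)·Dx^3  (order 3).
h: a_k = 0, 0, -9, -9, -27/2, 0, -729/40, 243/8, …
ICs: h(0) = 0, h′(0) = 0, h′′(0) = -18.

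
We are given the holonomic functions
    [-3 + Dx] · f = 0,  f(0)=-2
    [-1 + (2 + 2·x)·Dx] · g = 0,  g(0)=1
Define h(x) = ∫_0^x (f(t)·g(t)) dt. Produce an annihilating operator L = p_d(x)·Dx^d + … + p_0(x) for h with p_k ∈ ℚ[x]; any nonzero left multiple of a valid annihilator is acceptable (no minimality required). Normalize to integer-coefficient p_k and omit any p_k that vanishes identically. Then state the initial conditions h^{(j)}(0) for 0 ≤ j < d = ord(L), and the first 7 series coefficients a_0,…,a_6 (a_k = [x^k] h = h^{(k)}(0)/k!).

f: a_k = -2, -6, -9, -9, -27/4, -81/20, -81/40, …
g: a_k = 1, 1/2, -1/8, 1/16, -5/128, 7/256, -21/1024, …
f·g: L₀ = L_f ⊗_s L_g, ord ≤ 1·1.
h=∫₀ˣh₀: take L = L₀·Dx.
L = (-7 - 6·x)·Dx + (2 + 2·x)·Dx^2  (order 2).
h: a_k = 0, -2, -7/2, -47/12, -103/32, -667/320, -4277/3840, …
ICs: h(0) = 0, h′(0) = -2.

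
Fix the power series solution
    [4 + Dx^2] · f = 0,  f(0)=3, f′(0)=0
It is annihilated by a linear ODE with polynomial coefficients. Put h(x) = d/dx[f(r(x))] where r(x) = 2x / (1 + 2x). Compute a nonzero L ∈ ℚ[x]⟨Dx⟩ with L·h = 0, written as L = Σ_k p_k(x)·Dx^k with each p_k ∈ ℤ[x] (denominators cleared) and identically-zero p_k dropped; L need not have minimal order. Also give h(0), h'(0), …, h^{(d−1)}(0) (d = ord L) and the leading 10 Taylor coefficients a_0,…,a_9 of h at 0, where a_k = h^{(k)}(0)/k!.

f: a_k = 3, 0, -6, 0, 2, 0, -4/15, 0, 2/105, 0, …
L₀ from L_f via x↦r, Dx↦r'^{-1}Dx.
Derive L from L₀ (diff closure).
L = (40 + 96·x + 96·x^2) + (12 + 72·x + 144·x^2 + 96·x^3)·Dx + (1 + 8·x + 24·x^2 + 32·x^3 + 16·x^4)·Dx^2  (order 2).
h: a_k = 0, -48, 288, -1024, 2560, -19712/5, -10752/5, 4820992/105, -7938048/35, 784642048/945, …
ICs: h(0) = 0, h′(0) = -48.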